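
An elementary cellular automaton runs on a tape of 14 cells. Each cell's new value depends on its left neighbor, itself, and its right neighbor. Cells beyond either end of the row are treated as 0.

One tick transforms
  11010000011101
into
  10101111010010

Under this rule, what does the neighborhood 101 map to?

At position 2 the neighborhood is 101; the next row has 1 there.

1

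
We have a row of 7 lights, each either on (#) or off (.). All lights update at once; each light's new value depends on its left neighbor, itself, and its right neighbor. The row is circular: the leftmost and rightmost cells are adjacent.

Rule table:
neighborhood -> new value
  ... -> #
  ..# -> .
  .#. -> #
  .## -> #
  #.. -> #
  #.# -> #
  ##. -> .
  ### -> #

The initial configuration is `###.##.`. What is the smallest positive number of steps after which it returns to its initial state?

7

##.##.#
#.##.##
.##.###
##.###.
#.###.#
.###.##
###.##.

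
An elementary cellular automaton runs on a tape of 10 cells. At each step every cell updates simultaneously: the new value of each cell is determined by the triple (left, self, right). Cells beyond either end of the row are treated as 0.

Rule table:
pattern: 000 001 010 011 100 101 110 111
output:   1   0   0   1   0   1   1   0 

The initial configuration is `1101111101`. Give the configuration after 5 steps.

1111000110
1001010110
0000101110
1110011010
1010011100

1010011100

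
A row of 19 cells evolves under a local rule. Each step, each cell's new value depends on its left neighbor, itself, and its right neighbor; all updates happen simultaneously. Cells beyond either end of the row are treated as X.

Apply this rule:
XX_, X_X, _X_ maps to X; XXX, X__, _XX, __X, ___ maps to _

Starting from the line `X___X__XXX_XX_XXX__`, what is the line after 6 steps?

step 1: X___X____XX_XX__X__
step 2: X___X_____XX_X__X__
step 3: X___X______XXX__X__
step 4: X___X________X__X__
step 5: X___X________X__X__  (fixed point — unchanged through step 6)

X___X________X__X__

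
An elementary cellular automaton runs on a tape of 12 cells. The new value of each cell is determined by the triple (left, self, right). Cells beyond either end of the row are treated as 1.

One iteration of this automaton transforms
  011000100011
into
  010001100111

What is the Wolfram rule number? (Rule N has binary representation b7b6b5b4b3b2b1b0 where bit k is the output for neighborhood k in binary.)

position 11: 111 → 1  (bit 7 = 1)
position 2: 110 → 0  (bit 6 = 0)
position 0: 101 → 0  (bit 5 = 0)
position 3: 100 → 0  (bit 4 = 0)
position 1: 011 → 1  (bit 3 = 1)
position 6: 010 → 1  (bit 2 = 1)
position 5: 001 → 1  (bit 1 = 1)
position 4: 000 → 0  (bit 0 = 0)
bits b7..b0 = 10001110 = 142

142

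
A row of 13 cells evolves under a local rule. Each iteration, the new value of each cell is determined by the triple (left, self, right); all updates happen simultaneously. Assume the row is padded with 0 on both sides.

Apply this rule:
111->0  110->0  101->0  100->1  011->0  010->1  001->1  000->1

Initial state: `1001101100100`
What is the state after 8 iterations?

iteration 1: 1110000011111
iteration 2: 0001111100000
iteration 3: 1110000011111  (repeats iteration 1; period 2)
iteration 8: 0001111100000

0001111100000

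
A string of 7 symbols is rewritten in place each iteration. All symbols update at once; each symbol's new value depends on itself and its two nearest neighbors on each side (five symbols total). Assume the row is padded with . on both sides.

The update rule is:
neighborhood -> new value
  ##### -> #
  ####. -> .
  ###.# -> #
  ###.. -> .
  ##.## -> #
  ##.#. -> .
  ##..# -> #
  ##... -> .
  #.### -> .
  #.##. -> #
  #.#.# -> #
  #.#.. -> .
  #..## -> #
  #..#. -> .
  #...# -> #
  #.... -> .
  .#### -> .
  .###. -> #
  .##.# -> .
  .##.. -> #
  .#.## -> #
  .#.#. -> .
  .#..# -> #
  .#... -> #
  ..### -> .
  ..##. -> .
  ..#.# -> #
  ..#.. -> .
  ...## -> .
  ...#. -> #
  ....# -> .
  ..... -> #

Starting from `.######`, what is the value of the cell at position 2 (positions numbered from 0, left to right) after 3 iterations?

#

iteration 1: ...##..
iteration 2: #...#..
iteration 3: .###.#.
position 2 holds #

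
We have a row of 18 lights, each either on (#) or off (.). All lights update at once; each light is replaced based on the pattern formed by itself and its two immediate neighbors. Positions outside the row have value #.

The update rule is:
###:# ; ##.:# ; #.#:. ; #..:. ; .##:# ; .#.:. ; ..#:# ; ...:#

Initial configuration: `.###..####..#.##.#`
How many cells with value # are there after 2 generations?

generation 1: .###.#####.#..##.#
generation 2: .###.#####...###.#
count of #: 12

12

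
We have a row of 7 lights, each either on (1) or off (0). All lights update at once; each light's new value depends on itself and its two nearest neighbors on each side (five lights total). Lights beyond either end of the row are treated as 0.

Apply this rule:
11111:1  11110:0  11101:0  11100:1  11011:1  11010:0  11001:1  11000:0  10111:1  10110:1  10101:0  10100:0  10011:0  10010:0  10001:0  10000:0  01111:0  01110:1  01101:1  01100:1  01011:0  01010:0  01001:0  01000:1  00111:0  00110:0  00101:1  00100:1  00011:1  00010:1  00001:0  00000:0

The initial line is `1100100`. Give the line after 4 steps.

step 1: 0110110
step 2: 1011110
step 3: 1010010
step 4: 1000011

1000011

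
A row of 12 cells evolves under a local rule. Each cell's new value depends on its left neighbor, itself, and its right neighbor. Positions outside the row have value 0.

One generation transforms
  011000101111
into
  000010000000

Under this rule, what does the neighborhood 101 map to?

0

At position 7 the neighborhood is 101; the next row has 0 there.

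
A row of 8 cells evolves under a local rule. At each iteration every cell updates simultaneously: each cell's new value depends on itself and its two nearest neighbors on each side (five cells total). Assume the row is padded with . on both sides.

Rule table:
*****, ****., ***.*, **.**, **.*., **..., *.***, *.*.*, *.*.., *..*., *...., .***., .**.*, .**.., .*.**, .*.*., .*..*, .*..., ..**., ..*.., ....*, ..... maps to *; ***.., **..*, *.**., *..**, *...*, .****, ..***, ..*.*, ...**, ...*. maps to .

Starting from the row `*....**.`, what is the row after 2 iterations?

..*****.

iteration 1: ****.***
iteration 2: ..*****.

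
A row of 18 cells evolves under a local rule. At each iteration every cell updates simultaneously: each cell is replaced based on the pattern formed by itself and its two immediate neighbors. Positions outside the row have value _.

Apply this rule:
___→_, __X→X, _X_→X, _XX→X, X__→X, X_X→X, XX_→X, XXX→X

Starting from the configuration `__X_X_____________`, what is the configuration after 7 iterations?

_XXXXX____________
XXXXXXX___________
XXXXXXXX__________
XXXXXXXXX_________
XXXXXXXXXX________
XXXXXXXXXXX_______
XXXXXXXXXXXX______

XXXXXXXXXXXX______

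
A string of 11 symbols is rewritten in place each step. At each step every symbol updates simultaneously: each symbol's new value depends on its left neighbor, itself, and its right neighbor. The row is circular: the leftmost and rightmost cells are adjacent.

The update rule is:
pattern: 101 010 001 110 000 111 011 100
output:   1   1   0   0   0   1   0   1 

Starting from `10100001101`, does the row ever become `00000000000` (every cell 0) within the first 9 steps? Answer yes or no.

no

01110000010
00101000011
10111100000
11011010000
00100111000
00110010100
00001011110
00001101101
10000010011
step 9 is 10000010011, still not uniform 0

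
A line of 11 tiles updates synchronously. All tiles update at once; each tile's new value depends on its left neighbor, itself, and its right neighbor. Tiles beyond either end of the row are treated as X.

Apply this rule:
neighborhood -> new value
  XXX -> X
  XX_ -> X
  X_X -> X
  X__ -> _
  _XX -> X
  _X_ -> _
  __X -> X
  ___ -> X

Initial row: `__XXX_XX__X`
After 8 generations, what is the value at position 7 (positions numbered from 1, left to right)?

_XXXXXXX_XX
XXXXXXXXXXX
XXXXXXXXXXX  (fixed point — unchanged through generation 8)
position 7 holds X

X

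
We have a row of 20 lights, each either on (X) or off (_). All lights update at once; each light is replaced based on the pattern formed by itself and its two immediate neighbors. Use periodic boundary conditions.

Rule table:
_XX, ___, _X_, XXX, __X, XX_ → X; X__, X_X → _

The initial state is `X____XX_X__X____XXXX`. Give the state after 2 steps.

X_XXXXX_X_XX_XXXXXXX
X_XXXXX_X_XX_XXXXXXX

X_XXXXX_X_XX_XXXXXXX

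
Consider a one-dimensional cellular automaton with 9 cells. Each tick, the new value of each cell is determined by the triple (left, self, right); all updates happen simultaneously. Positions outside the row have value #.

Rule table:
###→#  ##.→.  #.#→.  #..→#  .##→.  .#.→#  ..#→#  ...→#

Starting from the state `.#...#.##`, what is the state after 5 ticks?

.##.#####

.#####..#
..###.##.
##.#.....
#..######
.##.#####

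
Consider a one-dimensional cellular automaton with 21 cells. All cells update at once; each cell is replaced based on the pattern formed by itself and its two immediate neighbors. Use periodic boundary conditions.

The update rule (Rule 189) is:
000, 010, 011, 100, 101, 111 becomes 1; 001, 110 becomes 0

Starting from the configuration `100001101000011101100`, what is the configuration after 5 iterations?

iteration 1: 111101011111011011010
iteration 2: 111011111110110110111
iteration 3: 110111111101101101111
iteration 4: 101111111011011011111
iteration 5: 011111110110110111111

011111110110110111111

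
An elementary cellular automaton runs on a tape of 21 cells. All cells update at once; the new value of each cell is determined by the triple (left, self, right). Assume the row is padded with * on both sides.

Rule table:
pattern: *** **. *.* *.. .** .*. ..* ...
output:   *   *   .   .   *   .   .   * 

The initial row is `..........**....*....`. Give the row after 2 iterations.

.********.**.**.*.**.

.********.**.**...**.
.********.**.**.*.**.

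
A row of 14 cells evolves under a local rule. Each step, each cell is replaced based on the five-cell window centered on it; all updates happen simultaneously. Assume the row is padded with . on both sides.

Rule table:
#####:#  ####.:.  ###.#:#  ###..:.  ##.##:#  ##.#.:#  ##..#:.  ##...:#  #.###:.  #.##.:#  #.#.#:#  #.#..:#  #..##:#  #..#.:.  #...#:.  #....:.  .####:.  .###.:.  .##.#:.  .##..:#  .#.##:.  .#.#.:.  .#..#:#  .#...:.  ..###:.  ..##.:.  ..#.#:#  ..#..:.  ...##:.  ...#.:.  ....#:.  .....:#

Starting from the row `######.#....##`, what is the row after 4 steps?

step 1: ..##.###.....#
step 2: ....#...#.#...
step 3: ##......#.#..#
step 4: .##.##..#.##..

.##.##..#.##..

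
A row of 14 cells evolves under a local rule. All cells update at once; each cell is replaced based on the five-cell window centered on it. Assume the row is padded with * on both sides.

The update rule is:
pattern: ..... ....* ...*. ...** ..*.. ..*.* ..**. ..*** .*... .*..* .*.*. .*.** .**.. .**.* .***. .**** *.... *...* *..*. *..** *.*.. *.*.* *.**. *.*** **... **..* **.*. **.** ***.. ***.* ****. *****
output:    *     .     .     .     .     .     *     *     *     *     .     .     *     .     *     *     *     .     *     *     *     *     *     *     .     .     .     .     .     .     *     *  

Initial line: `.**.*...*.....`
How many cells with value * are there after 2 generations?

8

.*..**...***..
.*****...**..*
count of *: 8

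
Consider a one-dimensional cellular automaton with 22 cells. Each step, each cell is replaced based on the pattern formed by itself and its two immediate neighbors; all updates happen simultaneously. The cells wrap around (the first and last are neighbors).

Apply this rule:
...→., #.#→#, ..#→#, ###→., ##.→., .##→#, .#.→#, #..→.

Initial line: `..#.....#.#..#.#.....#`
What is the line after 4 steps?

step 1: .##....####.####....##
step 2: ##....##...##......##.
step 3: #....##...##......##.#
step 4: ....##...##......##.##

....##...##......##.##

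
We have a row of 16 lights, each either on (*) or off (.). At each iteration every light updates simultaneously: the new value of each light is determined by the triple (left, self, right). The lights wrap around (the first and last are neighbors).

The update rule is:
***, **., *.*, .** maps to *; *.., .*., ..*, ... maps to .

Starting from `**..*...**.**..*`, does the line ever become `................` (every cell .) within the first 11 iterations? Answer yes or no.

**......*****..*
**......*****..*  (fixed point — unchanged through iteration 11)
iteration 11 is **......*****..*, still not uniform .

no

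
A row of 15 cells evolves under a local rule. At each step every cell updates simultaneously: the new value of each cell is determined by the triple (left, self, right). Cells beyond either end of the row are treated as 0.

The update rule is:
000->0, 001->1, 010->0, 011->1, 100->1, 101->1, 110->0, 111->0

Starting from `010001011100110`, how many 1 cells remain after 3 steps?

9

step 1: 101010110011101
step 2: 010101101110010
step 3: 101011011001101
count of 1: 9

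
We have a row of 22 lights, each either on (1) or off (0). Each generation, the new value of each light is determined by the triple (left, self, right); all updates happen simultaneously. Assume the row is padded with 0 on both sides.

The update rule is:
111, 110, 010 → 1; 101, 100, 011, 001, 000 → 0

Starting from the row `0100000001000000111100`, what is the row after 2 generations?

0100000001000000001100

0100000001000000011100
0100000001000000001100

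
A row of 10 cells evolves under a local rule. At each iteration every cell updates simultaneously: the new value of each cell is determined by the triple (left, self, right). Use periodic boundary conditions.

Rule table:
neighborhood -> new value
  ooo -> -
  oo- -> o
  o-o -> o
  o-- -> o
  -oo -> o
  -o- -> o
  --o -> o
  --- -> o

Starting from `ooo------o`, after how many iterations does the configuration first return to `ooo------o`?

2

--oooooooo
ooo------o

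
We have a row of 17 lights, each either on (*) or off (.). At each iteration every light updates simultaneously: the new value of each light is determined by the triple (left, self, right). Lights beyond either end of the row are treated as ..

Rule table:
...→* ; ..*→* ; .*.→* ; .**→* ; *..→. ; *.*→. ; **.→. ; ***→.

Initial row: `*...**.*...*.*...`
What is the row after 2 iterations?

*.*...**.*...*.*.

*.***..*.***.*.**
*.*...**.*...*.*.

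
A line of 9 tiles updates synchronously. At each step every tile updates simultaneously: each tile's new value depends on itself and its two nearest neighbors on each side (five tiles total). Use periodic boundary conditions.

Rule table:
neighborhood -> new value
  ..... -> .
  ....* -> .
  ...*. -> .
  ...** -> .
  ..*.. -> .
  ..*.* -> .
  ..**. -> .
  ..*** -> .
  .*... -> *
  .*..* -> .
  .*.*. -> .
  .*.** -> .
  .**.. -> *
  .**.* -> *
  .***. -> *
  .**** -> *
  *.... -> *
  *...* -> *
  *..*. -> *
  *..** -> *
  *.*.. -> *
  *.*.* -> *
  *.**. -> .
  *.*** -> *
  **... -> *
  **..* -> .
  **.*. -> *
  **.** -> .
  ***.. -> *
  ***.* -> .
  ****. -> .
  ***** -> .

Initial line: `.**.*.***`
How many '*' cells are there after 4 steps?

5

step 1: ..***.**.
step 2: *..*...**
step 3: *.*.**..*
step 4: ***..*.*.
count of *: 5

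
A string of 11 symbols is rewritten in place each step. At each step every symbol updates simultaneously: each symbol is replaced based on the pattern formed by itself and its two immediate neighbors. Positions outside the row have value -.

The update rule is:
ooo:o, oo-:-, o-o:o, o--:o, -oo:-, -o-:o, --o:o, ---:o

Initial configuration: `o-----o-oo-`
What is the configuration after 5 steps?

oooooooo--o
-oooooo-ooo
o-oooo-o-o-
oo-oo-ooooo
--o--o-ooo-

--o--o-ooo-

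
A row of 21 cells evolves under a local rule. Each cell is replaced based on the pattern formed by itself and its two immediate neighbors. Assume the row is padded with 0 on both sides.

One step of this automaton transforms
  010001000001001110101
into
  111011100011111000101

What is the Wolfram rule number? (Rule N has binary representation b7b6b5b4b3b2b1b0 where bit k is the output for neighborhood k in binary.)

position 15: 111 → 0  (bit 7 = 0)
position 16: 110 → 0  (bit 6 = 0)
position 17: 101 → 0  (bit 5 = 0)
position 2: 100 → 1  (bit 4 = 1)
position 14: 011 → 1  (bit 3 = 1)
position 1: 010 → 1  (bit 2 = 1)
position 0: 001 → 1  (bit 1 = 1)
position 3: 000 → 0  (bit 0 = 0)
bits b7..b0 = 00011110 = 30

30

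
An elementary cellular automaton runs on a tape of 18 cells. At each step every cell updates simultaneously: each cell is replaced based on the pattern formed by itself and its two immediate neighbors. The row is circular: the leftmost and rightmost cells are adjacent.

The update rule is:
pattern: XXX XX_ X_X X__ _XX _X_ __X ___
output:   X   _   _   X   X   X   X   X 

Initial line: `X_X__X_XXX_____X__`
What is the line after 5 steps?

X_XXXX_XX_XXXXXXXX
__XXX__X__XXXXXXXX
XXXX_XXXXXXXXXXXX_
XXX__XXXXXXXXXXX__
XX_XXXXXXXXXXXX_XX

XX_XXXXXXXXXXXX_XX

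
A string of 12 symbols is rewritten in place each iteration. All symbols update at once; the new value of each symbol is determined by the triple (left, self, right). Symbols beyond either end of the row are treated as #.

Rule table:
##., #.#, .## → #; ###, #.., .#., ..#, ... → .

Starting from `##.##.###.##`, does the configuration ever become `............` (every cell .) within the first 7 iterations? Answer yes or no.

no

.######.###.
##....###.##
.#....#.###.
#......##.##
#......####.
#......#..##
#.........#.
iteration 7 is #.........#., still not uniform .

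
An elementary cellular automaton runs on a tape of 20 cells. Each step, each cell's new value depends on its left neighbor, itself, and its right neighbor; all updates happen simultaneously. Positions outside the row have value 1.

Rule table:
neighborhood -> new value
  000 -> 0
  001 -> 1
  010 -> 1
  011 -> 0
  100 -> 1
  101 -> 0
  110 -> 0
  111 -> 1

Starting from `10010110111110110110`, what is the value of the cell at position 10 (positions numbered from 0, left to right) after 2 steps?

01110000011100000000
00101000101010000001
position 10 holds 1

1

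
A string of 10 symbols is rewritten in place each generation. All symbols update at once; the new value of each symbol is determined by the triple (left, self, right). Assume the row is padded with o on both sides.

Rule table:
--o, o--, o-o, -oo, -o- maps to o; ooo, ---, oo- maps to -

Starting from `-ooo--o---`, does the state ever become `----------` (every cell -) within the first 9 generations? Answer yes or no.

oo--oooo-o
--ooo---oo
ooo--o-oo-
---ooooo-o
o-oo----oo
-oo-o--oo-
oo-ooooo-o
--oo----oo
ooo-o--oo-
generation 9 is ooo-o--oo-, still not uniform -

no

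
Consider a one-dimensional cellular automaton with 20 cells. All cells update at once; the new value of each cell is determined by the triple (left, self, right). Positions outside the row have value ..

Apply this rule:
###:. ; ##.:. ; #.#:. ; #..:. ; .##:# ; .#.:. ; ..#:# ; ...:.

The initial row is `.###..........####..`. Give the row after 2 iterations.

#...........##......

##...........##.....
#...........##......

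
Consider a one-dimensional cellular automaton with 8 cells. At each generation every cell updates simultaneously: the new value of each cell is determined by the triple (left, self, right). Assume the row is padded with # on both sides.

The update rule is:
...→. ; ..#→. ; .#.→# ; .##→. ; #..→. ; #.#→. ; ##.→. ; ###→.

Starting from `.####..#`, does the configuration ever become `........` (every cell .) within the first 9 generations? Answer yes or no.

........
all cells are . at generation 1

yes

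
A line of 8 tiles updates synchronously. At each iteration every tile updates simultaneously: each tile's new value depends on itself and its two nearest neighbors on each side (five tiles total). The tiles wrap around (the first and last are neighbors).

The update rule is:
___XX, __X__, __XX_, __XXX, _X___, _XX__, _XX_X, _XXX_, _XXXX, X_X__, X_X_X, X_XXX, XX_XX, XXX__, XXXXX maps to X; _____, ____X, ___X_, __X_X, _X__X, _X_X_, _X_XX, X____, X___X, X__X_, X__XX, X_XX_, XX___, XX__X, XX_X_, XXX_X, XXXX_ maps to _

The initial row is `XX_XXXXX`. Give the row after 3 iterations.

__XXXXXX
__XXXX_X
__XX___X

__XX___X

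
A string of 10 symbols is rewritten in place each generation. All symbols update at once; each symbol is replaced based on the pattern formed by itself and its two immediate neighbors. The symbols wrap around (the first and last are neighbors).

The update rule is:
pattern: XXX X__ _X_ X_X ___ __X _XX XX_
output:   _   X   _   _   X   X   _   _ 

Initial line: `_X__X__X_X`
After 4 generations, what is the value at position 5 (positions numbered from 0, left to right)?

__XX_XX___
XX_____XXX
__XXXXX___
XX_____XXX
position 5 holds _

_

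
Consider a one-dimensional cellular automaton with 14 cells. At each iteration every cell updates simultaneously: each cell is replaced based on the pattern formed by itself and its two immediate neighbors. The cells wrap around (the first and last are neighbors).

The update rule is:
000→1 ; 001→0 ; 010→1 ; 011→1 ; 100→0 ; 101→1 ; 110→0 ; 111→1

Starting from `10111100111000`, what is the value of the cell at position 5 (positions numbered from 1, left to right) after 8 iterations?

11111000110010
11110010100011
11100011101011
11001011011111
10001110111111
00101101111111
00111011111110
10110111111100
position 5 holds 0

0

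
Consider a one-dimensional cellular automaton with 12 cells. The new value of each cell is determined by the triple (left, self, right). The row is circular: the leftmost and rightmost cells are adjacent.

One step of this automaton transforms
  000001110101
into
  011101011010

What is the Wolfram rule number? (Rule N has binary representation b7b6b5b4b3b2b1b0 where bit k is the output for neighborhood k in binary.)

105

position 6: 111 → 0  (bit 7 = 0)
position 7: 110 → 1  (bit 6 = 1)
position 8: 101 → 1  (bit 5 = 1)
position 0: 100 → 0  (bit 4 = 0)
position 5: 011 → 1  (bit 3 = 1)
position 9: 010 → 0  (bit 2 = 0)
position 4: 001 → 0  (bit 1 = 0)
position 1: 000 → 1  (bit 0 = 1)
bits b7..b0 = 01101001 = 105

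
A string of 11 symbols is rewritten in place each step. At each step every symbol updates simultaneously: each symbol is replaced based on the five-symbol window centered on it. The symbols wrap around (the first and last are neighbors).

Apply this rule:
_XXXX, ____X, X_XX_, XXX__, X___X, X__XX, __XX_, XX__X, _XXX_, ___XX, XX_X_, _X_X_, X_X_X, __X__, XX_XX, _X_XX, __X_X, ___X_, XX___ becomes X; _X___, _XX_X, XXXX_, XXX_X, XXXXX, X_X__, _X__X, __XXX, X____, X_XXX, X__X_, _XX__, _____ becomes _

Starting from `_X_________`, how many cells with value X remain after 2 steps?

5

XX________X
XXX_____XX_
count of X: 5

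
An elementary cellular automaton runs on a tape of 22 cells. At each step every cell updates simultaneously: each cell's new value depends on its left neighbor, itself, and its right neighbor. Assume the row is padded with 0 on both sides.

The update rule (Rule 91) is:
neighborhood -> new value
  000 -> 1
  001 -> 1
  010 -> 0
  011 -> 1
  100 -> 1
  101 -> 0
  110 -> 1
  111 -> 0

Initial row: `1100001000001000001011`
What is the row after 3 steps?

step 1: 1111110111110111110011
step 2: 1000010100010100011111
step 3: 0111100011100011110001

0111100011100011110001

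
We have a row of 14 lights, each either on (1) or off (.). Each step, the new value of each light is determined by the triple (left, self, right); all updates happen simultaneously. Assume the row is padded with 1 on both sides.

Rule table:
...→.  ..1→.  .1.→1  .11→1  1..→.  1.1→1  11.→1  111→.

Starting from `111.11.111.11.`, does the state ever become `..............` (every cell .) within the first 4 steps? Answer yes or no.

no

..111111.11111
..1....111....
..1....1.1....
..1....111....
step 4 is ..1....111...., still not uniform .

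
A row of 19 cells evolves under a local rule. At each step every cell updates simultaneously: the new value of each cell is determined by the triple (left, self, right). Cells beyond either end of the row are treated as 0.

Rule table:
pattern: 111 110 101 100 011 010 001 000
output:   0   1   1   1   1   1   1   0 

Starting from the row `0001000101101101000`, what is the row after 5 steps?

0011101111111111100
0110111000000000110
1111101100000001111
1000111110000011001
1101100011000111111

1101100011000111111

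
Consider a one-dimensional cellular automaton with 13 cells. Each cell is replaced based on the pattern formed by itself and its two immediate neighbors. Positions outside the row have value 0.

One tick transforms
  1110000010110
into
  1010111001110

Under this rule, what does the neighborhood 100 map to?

0

At position 3 the neighborhood is 100; the next row has 0 there.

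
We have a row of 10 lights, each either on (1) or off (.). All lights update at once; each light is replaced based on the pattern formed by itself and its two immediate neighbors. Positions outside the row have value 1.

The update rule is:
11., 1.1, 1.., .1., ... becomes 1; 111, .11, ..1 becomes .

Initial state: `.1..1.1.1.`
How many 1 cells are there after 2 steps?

111.111111
..11......
count of 1: 2

2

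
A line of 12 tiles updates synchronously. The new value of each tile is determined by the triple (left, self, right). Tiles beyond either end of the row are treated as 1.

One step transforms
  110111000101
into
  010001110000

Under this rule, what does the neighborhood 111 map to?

At position 0 the neighborhood is 111; the next row has 0 there.

0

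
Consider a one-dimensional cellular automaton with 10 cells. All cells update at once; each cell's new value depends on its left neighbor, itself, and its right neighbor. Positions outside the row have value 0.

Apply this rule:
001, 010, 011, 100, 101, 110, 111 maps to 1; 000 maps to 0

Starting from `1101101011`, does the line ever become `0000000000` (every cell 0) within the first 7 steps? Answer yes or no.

no

step 1: 1111111111
step 2: 1111111111  (fixed point — unchanged through step 7)
step 7 is 1111111111, still not uniform 0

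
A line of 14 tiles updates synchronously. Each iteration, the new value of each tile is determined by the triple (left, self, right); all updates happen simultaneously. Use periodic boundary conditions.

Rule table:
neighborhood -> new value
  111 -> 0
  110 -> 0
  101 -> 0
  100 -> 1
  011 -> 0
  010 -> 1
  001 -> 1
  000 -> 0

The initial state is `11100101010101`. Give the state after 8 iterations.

00000000011011

iteration 1: 00011101010100
iteration 2: 00100001010110
iteration 3: 01110011010001
iteration 4: 00001100011011
iteration 5: 10010010100000
iteration 6: 11111110110001
iteration 7: 00000000001010
iteration 8: 00000000011011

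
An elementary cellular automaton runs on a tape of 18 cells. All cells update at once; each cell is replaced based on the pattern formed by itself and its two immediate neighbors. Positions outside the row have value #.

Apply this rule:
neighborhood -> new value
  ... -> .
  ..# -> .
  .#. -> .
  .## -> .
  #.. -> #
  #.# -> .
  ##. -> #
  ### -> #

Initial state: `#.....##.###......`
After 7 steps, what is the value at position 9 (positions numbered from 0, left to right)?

##.....#..###.....
###.....#..###....
####.....#..###...
#####.....#..###..
######.....#..###.
#######.....#..##.
########.....#..#.
position 9 holds .

.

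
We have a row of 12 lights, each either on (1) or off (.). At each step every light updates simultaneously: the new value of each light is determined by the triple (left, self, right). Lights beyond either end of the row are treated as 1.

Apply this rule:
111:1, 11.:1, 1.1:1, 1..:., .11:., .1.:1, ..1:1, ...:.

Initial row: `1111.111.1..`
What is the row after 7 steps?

11111.1111.1
111111.1111.
1111111.1111
11111111.111
111111111.11
1111111111.1
11111111111.

11111111111.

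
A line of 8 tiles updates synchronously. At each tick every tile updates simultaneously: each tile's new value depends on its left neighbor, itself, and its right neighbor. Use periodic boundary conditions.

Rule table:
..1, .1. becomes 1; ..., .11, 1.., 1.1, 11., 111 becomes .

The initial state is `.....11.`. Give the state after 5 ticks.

tick 1: ....1...
tick 2: ...11...
tick 3: ..1.....
tick 4: .11.....
tick 5: 1.......

1.......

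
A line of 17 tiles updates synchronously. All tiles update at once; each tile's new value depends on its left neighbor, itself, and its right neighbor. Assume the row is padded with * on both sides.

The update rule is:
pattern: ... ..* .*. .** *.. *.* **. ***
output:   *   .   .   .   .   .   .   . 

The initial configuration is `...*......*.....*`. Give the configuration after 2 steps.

.*...****...***..
...*......*......

...*......*......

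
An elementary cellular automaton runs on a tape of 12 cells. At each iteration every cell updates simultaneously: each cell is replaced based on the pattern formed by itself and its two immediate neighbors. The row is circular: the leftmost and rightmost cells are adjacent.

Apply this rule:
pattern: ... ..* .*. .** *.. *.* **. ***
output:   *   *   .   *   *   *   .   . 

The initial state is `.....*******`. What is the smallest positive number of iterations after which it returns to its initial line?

24

iteration 1: ******......
iteration 2: *.....******
iteration 3: .******.....
iteration 4: **.....*****
iteration 5: ..******....
iteration 6: ***.....****
iteration 7: ...******...
iteration 8: ****.....***
iteration 9: ....******..
iteration 10: *****.....**
iteration 11: .....******.
iteration 12: ******.....*
iteration 13: ......******
iteration 14: *******.....
iteration 15: *......*****
iteration 16: .*******....
iteration 17: **......****
iteration 18: ..*******...
iteration 19: ***......***
iteration 20: ...*******..
iteration 21: ****......**
iteration 22: ....*******.
iteration 23: *****......*
iteration 24: .....*******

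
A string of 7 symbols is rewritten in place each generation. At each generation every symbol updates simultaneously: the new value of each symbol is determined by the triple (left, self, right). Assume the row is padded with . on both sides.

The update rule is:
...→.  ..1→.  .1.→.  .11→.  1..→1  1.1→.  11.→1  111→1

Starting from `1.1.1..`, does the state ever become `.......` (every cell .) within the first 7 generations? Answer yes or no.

.....1.
......1
.......
all cells are . at generation 3

yes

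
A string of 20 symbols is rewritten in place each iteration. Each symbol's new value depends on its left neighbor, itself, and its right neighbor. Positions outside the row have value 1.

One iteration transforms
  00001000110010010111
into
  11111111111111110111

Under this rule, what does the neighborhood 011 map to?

1

At position 8 the neighborhood is 011; the next row has 1 there.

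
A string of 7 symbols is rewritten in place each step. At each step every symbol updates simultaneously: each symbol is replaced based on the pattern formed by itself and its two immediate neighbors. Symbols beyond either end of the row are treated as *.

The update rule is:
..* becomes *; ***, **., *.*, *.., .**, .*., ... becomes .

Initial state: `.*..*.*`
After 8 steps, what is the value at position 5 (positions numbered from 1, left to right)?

.

...*...
..*...*
.*...*.
....*..
...*..*
..*..*.
.*..*..
...*..*
position 5 holds .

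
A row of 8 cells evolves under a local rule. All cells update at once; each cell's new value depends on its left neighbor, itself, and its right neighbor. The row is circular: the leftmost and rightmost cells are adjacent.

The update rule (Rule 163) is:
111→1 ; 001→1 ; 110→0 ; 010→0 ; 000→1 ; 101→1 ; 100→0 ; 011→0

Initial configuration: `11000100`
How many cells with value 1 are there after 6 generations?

3

generation 1: 00011001
generation 2: 01100010
generation 3: 10001100
generation 4: 00110001
generation 5: 01000110
generation 6: 10011000
count of 1: 3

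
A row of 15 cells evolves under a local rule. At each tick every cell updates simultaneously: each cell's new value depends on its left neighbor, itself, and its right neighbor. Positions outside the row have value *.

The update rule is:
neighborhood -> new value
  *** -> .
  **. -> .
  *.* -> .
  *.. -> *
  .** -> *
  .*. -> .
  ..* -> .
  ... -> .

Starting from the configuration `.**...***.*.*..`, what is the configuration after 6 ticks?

tick 1: .*.*..*......*.
tick 2: ....*..*.......
tick 3: *....*..*......
tick 4: .*....*..*.....
tick 5: ..*....*..*....
tick 6: *..*....*..*...

*..*....*..*...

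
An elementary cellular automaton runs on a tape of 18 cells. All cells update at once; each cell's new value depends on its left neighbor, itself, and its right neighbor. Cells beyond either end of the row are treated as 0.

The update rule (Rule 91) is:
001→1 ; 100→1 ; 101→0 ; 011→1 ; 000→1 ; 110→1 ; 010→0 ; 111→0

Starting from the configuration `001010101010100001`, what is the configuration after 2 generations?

110000000000011110
111111111111110011

111111111111110011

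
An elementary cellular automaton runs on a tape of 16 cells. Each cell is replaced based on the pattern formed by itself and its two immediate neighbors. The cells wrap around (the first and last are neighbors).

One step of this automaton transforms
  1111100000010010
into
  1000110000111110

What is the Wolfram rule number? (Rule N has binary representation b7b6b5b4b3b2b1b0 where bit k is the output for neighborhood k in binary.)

94

position 1: 111 → 0  (bit 7 = 0)
position 4: 110 → 1  (bit 6 = 1)
position 15: 101 → 0  (bit 5 = 0)
position 5: 100 → 1  (bit 4 = 1)
position 0: 011 → 1  (bit 3 = 1)
position 11: 010 → 1  (bit 2 = 1)
position 10: 001 → 1  (bit 1 = 1)
position 6: 000 → 0  (bit 0 = 0)
bits b7..b0 = 01011110 = 94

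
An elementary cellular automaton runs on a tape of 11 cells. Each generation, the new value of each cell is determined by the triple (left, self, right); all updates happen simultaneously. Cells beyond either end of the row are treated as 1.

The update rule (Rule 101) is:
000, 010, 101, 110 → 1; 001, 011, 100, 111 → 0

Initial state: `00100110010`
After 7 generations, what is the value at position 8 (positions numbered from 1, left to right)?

0

00100010011
00101010000
00111110110
00000011011
01111001100
10001000100
10101010100
position 8 holds 0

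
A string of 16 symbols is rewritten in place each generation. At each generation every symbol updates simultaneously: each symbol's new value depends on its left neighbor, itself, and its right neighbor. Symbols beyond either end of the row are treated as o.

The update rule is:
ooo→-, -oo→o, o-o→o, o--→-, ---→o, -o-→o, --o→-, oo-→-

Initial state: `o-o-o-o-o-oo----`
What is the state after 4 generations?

-o-o--------oo--

-oooooooooo--oo-
oo-----------o-o
---ooooooooo-ooo
-o-o--------oo--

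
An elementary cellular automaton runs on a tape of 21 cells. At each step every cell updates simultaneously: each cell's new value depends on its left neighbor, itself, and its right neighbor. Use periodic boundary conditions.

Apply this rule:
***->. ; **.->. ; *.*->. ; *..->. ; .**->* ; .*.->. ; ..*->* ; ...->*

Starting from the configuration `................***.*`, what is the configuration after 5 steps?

.....****************

step 1: .****************....
step 2: **................***
step 3: ...****************..
step 4: ****................*
step 5: .....****************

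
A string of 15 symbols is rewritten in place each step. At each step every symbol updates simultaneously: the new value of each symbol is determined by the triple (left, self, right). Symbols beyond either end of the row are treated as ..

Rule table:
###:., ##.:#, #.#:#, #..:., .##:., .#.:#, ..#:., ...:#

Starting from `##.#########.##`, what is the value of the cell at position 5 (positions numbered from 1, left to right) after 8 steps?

.##........##.#
..#.######..###
#.##.....#....#
##.#.###.#.##.#
.####..####.###
....#.....##..#
###.#.###..#..#
..####..#..#..#
position 5 holds #

#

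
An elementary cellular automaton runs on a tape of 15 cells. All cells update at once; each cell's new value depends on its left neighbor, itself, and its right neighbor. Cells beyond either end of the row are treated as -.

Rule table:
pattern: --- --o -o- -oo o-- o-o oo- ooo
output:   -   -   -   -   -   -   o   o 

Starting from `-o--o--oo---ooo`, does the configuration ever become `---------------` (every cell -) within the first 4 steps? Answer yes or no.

yes

--------o----oo
--------------o
---------------
all cells are - at step 3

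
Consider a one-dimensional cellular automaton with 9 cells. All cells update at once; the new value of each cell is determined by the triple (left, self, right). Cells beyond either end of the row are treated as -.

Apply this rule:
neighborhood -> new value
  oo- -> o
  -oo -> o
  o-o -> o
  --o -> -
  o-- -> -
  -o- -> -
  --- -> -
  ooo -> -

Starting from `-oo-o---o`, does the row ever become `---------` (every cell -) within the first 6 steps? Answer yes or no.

yes

-ooo-----
-o-o-----
--o------
---------
all cells are - at step 4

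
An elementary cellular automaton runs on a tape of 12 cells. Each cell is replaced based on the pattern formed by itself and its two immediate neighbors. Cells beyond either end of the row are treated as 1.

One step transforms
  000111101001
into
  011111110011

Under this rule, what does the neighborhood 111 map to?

1

At position 4 the neighborhood is 111; the next row has 1 there.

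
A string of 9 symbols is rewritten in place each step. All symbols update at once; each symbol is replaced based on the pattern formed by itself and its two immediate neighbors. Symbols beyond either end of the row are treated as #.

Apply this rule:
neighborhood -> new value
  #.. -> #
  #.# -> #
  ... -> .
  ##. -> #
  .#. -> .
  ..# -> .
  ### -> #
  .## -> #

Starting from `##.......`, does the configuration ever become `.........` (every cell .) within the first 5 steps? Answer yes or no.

no

step 1: ###......
step 2: ####.....
step 3: #####....
step 4: ######...
step 5: #######..
step 5 is #######.., still not uniform .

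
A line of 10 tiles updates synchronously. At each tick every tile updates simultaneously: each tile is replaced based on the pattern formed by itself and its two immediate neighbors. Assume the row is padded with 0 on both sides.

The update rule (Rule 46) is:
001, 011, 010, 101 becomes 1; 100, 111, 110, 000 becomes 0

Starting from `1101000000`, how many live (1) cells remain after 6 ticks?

1011000000
1110000000
1000000000
1000000000  (fixed point — unchanged through tick 6)
count of 1: 1

1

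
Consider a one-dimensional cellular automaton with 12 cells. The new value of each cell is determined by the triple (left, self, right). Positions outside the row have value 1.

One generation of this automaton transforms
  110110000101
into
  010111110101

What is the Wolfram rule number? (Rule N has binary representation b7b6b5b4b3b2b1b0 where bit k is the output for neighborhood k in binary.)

position 0: 111 → 0  (bit 7 = 0)
position 1: 110 → 1  (bit 6 = 1)
position 2: 101 → 0  (bit 5 = 0)
position 5: 100 → 1  (bit 4 = 1)
position 3: 011 → 1  (bit 3 = 1)
position 9: 010 → 1  (bit 2 = 1)
position 8: 001 → 0  (bit 1 = 0)
position 6: 000 → 1  (bit 0 = 1)
bits b7..b0 = 01011101 = 93

93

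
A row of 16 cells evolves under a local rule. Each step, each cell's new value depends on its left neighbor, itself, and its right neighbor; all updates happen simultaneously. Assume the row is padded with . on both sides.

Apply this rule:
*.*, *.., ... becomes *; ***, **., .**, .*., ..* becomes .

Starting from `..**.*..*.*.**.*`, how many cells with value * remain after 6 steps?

*...*.*..*.*..*.
.**..*.*..*.*..*
...*..*.*..*.*..
**..*..*.*..*.**
..*..*..*.*..*..
*..*..*..*.*..**
count of *: 7

7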